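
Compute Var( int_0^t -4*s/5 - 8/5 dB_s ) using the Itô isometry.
Var = 16*t*(t^2 + 6*t + 12)/75

The Itô integral of a deterministic integrand f(s) has mean 0 because each increment f(s) * (B_{s+ds} - B_s) has mean 0. By the Itô isometry:
  Var( int_0^t f(s) dB_s ) = E[ (int_0^t f(s) dB_s)^2 ] = int_0^t f(s)^2 ds.
Here f(s) = -4*s/5 - 8/5, so f(s)^2 = 16*(s + 2)^2/25. Integrate:
  int_0^t (16*(s + 2)^2/25) ds = 16*t*(t^2 + 6*t + 12)/75.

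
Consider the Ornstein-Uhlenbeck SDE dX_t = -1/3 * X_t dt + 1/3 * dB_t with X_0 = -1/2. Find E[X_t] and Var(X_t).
E[X_t] = -exp(-t/3)/2; Var(X_t) = 1/6 - exp(-2*t/3)/6

The OU SDE dX = -theta X dt + sigma dB admits the integrating factor exp(theta t): d(exp(theta t) X_t) = sigma exp(theta t) dB_t. Integrating from 0 to t:
  X_t = x_0 * exp(-theta t) + sigma * int_0^t exp(-theta (t-s)) dB_s.
The Itô integral has mean 0 and (by the Itô isometry) variance sigma^2 * int_0^t exp(-2 theta (t - s)) ds = sigma^2 * (1 - exp(-2 theta t)) / (2 theta).
With theta = 1/3, sigma = 1/3, x_0 = -1/2:
  E[X_t] = -1/2 * exp(-1/3 t) = -exp(-t/3)/2
  Var(X_t) = (1/3)^2 * (1 - exp(-2*1/3 t)) / (2 * 1/3) = 1/6 - exp(-2*t/3)/6.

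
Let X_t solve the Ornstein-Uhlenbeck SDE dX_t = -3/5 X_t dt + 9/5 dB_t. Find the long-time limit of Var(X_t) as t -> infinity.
lim Var(X_t) = 27/10

The OU SDE dX = -theta X dt + sigma dB admits the integrating factor exp(theta t): d(exp(theta t) X_t) = sigma exp(theta t) dB_t. Integrating from 0 to t gives X_t = x_0 * exp(-theta t) + sigma * int_0^t exp(-theta (t-s)) dB_s for any initial x_0. The Itô integral has variance (by the Itô isometry) sigma^2 * int_0^t exp(-2 theta (t - s)) ds = sigma^2 * (1 - exp(-2 theta t)) / (2 theta), independent of x_0.
With theta = 3/5, sigma = 9/5:
  Var(X_t) = (9/5)^2 * (1 - exp(-2*3/5 t)) / (2 * 3/5) = 27/10 - 27*exp(-6*t/5)/10.
As t -> infinity, exp(-2*3/5 t) -> 0, so the stationary variance is sigma^2 / (2 theta) = 27/10.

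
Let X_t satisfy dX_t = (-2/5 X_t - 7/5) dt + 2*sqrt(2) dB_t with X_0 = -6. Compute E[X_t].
E[X_t] = -7/2 - 5*exp(-2*t/5)/2

Taking expectations and using E[dB_t] = 0, the mean m(t) = E[X_t] satisfies the ODE m'(t) = a m(t) + b with m(0) = x_0. With a = -2/5, b = -7/5, x_0 = -6, the solution is
  m(t) = x_0 * exp(a t) + (b/a) * (exp(a t) - 1)
       = (-6) * exp((-2/5) t) + ((-7/5)/(-2/5)) * (exp((-2/5) t) - 1)
       = -7/2 - 5*exp(-2*t/5)/2.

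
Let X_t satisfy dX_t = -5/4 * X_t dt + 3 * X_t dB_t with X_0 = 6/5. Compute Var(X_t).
Var(X_t) = (36*exp(9*t) - 36)*exp(-5*t/2)/25

For GBM dX = mu X dt + sigma X dB with X_0 = x_0, apply Itô to Y = log X: dY = (mu - sigma^2/2) dt + sigma dB, so Y_t = log(x_0) + (mu - sigma^2/2) t + sigma B_t and hence X_t = x_0 * exp((mu - sigma^2/2) t + sigma B_t).
With mu = -5/4, sigma = 3, x_0 = 6/5, this gives:
  X_t = 6/5 * exp((-23/4) * t + (3) * B_t).
Since sigma*B_t ~ Normal(0, sigma^2 t), E[exp(sigma*B_t)] = exp(sigma^2 t / 2); so E[X_t] = x_0 * exp((mu - sigma^2/2) t) * exp(sigma^2 t / 2) = x_0 * exp(mu t) = 6*exp(-5*t/4)/5.
Var(X_t) = E[X_t^2] - (E[X_t])^2 = x_0^2 * exp(2 mu t) * (exp(sigma^2 t) - 1) = (36*exp(9*t) - 36)*exp(-5*t/2)/25.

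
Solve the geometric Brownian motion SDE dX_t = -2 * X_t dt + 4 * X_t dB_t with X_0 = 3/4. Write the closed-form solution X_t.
X_t = 3/4 * exp((-10) * t + (4) * B_t)

For GBM dX = mu X dt + sigma X dB with X_0 = x_0, apply Itô to Y = log X: dY = (mu - sigma^2/2) dt + sigma dB, so Y_t = log(x_0) + (mu - sigma^2/2) t + sigma B_t and hence X_t = x_0 * exp((mu - sigma^2/2) t + sigma B_t).
With mu = -2, sigma = 4, x_0 = 3/4, this gives:
  X_t = 3/4 * exp((-10) * t + (4) * B_t).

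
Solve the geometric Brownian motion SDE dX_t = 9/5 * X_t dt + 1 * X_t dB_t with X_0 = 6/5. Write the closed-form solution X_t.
X_t = 6/5 * exp((13/10) * t + (1) * B_t)

For GBM dX = mu X dt + sigma X dB with X_0 = x_0, apply Itô to Y = log X: dY = (mu - sigma^2/2) dt + sigma dB, so Y_t = log(x_0) + (mu - sigma^2/2) t + sigma B_t and hence X_t = x_0 * exp((mu - sigma^2/2) t + sigma B_t).
With mu = 9/5, sigma = 1, x_0 = 6/5, this gives:
  X_t = 6/5 * exp((13/10) * t + (1) * B_t).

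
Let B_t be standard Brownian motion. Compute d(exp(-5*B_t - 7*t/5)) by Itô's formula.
d(exp(-5*B_t - 7*t/5)) = (111*exp(-5*B_t - 7*t/5)/10) dt + (-5*exp(-5*B_t - 7*t/5)) dB_t

Itô's formula for f(t, x): d f(t, B_t) = (f_t + (1/2) f_xx) dt + f_x dB_t. Compute partials of f(t, x) = exp(-7*t/5 - 5*x):
  f_t(t,x)  = -7*exp(-7*t/5 - 5*x)/5
  f_x(t,x)  = -5*exp(-7*t/5 - 5*x)
  f_xx(t,x) = 25*exp(-7*t/5 - 5*x)
Assemble drift = f_t + (1/2) f_xx = 111*exp(-7*t/5 - 5*x)/10 and diffusion = f_x = -5*exp(-7*t/5 - 5*x). Substituting x = B_t:
  d(exp(-5*B_t - 7*t/5)) = (111*exp(-5*B_t - 7*t/5)/10) dt + (-5*exp(-5*B_t - 7*t/5)) dB_t.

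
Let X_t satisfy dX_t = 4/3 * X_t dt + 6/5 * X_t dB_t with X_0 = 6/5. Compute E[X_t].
E[X_t] = 6*exp(4*t/3)/5

For GBM dX = mu X dt + sigma X dB with X_0 = x_0, apply Itô to Y = log X: dY = (mu - sigma^2/2) dt + sigma dB, so Y_t = log(x_0) + (mu - sigma^2/2) t + sigma B_t and hence X_t = x_0 * exp((mu - sigma^2/2) t + sigma B_t).
With mu = 4/3, sigma = 6/5, x_0 = 6/5, this gives:
  X_t = 6/5 * exp((46/75) * t + (6/5) * B_t).
Since sigma*B_t ~ Normal(0, sigma^2 t), E[exp(sigma*B_t)] = exp(sigma^2 t / 2); so E[X_t] = x_0 * exp((mu - sigma^2/2) t) * exp(sigma^2 t / 2) = x_0 * exp(mu t) = 6*exp(4*t/3)/5.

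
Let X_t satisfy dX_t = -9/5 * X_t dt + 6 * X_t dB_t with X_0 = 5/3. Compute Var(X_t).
Var(X_t) = (25*exp(36*t) - 25)*exp(-18*t/5)/9

For GBM dX = mu X dt + sigma X dB with X_0 = x_0, apply Itô to Y = log X: dY = (mu - sigma^2/2) dt + sigma dB, so Y_t = log(x_0) + (mu - sigma^2/2) t + sigma B_t and hence X_t = x_0 * exp((mu - sigma^2/2) t + sigma B_t).
With mu = -9/5, sigma = 6, x_0 = 5/3, this gives:
  X_t = 5/3 * exp((-99/5) * t + (6) * B_t).
Since sigma*B_t ~ Normal(0, sigma^2 t), E[exp(sigma*B_t)] = exp(sigma^2 t / 2); so E[X_t] = x_0 * exp((mu - sigma^2/2) t) * exp(sigma^2 t / 2) = x_0 * exp(mu t) = 5*exp(-9*t/5)/3.
Var(X_t) = E[X_t^2] - (E[X_t])^2 = x_0^2 * exp(2 mu t) * (exp(sigma^2 t) - 1) = (25*exp(36*t) - 25)*exp(-18*t/5)/9.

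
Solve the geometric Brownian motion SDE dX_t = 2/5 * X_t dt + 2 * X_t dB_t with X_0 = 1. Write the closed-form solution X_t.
X_t = 1 * exp((-8/5) * t + (2) * B_t)

For GBM dX = mu X dt + sigma X dB with X_0 = x_0, apply Itô to Y = log X: dY = (mu - sigma^2/2) dt + sigma dB, so Y_t = log(x_0) + (mu - sigma^2/2) t + sigma B_t and hence X_t = x_0 * exp((mu - sigma^2/2) t + sigma B_t).
With mu = 2/5, sigma = 2, x_0 = 1, this gives:
  X_t = 1 * exp((-8/5) * t + (2) * B_t).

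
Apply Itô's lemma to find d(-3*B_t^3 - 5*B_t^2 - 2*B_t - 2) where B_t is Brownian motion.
d(-3*B_t^3 - 5*B_t^2 - 2*B_t - 2) = (-9*B_t - 5) dt + (-9*B_t^2 - 10*B_t - 2) dB_t

Itô's formula for f(B_t) gives d f(B_t) = f'(B_t) dB_t + (1/2) f''(B_t) dt. Compute derivatives of f(x) = -3*x^3 - 5*x^2 - 2*x - 2:
  f'(x)  = -9*x^2 - 10*x - 2
  f''(x) = -18*x - 10
Substitute x = B_t and multiply the f'' term by 1/2:
  drift     = (1/2) * (-18*x - 10) evaluated at B_t = -9*B_t - 5
  diffusion = (-9*x^2 - 10*x - 2) evaluated at B_t = -9*B_t^2 - 10*B_t - 2
Therefore d(-3*B_t^3 - 5*B_t^2 - 2*B_t - 2) = (-9*B_t - 5) dt + (-9*B_t^2 - 10*B_t - 2) dB_t.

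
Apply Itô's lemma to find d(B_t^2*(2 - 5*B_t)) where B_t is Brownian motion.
d(B_t^2*(2 - 5*B_t)) = (2 - 15*B_t) dt + (B_t*(4 - 15*B_t)) dB_t

Itô's formula for f(B_t) gives d f(B_t) = f'(B_t) dB_t + (1/2) f''(B_t) dt. Compute derivatives of f(x) = x^2*(2 - 5*x):
  f'(x)  = x*(4 - 15*x)
  f''(x) = 4 - 30*x
Substitute x = B_t and multiply the f'' term by 1/2:
  drift     = (1/2) * (4 - 30*x) evaluated at B_t = 2 - 15*B_t
  diffusion = (x*(4 - 15*x)) evaluated at B_t = B_t*(4 - 15*B_t)
Therefore d(B_t^2*(2 - 5*B_t)) = (2 - 15*B_t) dt + (B_t*(4 - 15*B_t)) dB_t.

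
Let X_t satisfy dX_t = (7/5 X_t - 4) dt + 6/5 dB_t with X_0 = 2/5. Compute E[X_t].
E[X_t] = 20/7 - 86*exp(7*t/5)/35

Taking expectations and using E[dB_t] = 0, the mean m(t) = E[X_t] satisfies the ODE m'(t) = a m(t) + b with m(0) = x_0. With a = 7/5, b = -4, x_0 = 2/5, the solution is
  m(t) = x_0 * exp(a t) + (b/a) * (exp(a t) - 1)
       = (2/5) * exp((7/5) t) + ((-4)/(7/5)) * (exp((7/5) t) - 1)
       = 20/7 - 86*exp(7*t/5)/35.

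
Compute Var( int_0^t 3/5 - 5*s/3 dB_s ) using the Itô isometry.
Var = t*(625*t^2 - 675*t + 243)/675

The Itô integral of a deterministic integrand f(s) has mean 0 because each increment f(s) * (B_{s+ds} - B_s) has mean 0. By the Itô isometry:
  Var( int_0^t f(s) dB_s ) = E[ (int_0^t f(s) dB_s)^2 ] = int_0^t f(s)^2 ds.
Here f(s) = 3/5 - 5*s/3, so f(s)^2 = (25*s - 9)^2/225. Integrate:
  int_0^t ((25*s - 9)^2/225) ds = t*(625*t^2 - 675*t + 243)/675.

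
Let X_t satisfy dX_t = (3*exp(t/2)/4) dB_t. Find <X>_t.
<X>_t = 9*exp(t)/16 - 9/16

For an Itô process dX_t = a(t) dt + b(t) dB_t, the quadratic variation is <X>_t = int_0^t b(s)^2 ds (the drift term does not contribute). Here b(s) = 3*exp(s/2)/4, so
  b(s)^2 = 9*exp(s)/16.
Integrating from 0 to t:
  <X>_t = int_0^t (9*exp(s)/16) ds = 9*exp(t)/16 - 9/16.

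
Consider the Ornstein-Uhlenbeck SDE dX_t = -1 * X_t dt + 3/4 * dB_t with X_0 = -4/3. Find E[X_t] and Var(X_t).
E[X_t] = -4*exp(-t)/3; Var(X_t) = 9/32 - 9*exp(-2*t)/32

The OU SDE dX = -theta X dt + sigma dB admits the integrating factor exp(theta t): d(exp(theta t) X_t) = sigma exp(theta t) dB_t. Integrating from 0 to t:
  X_t = x_0 * exp(-theta t) + sigma * int_0^t exp(-theta (t-s)) dB_s.
The Itô integral has mean 0 and (by the Itô isometry) variance sigma^2 * int_0^t exp(-2 theta (t - s)) ds = sigma^2 * (1 - exp(-2 theta t)) / (2 theta).
With theta = 1, sigma = 3/4, x_0 = -4/3:
  E[X_t] = -4/3 * exp(-1 t) = -4*exp(-t)/3
  Var(X_t) = (3/4)^2 * (1 - exp(-2*1 t)) / (2 * 1) = 9/32 - 9*exp(-2*t)/32.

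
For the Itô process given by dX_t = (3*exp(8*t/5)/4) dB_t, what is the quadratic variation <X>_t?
<X>_t = 45*exp(16*t/5)/256 - 45/256

For an Itô process dX_t = a(t) dt + b(t) dB_t, the quadratic variation is <X>_t = int_0^t b(s)^2 ds (the drift term does not contribute). Here b(s) = 3*exp(8*s/5)/4, so
  b(s)^2 = 9*exp(16*s/5)/16.
Integrating from 0 to t:
  <X>_t = int_0^t (9*exp(16*s/5)/16) ds = 45*exp(16*t/5)/256 - 45/256.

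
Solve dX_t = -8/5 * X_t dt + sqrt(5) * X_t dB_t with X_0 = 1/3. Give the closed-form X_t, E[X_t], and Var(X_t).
X_t = 1/3 * exp((-41/10) t + (sqrt(5)) B_t); E[X_t] = exp(-8*t/5)/3; Var(X_t) = (exp(5*t) - 1)*exp(-16*t/5)/9

For GBM dX = mu X dt + sigma X dB with X_0 = x_0, apply Itô to Y = log X: dY = (mu - sigma^2/2) dt + sigma dB, so Y_t = log(x_0) + (mu - sigma^2/2) t + sigma B_t and hence X_t = x_0 * exp((mu - sigma^2/2) t + sigma B_t).
With mu = -8/5, sigma = sqrt(5), x_0 = 1/3, this gives:
  X_t = 1/3 * exp((-41/10) * t + (sqrt(5)) * B_t).
Since sigma*B_t ~ Normal(0, sigma^2 t), E[exp(sigma*B_t)] = exp(sigma^2 t / 2); so E[X_t] = x_0 * exp((mu - sigma^2/2) t) * exp(sigma^2 t / 2) = x_0 * exp(mu t) = exp(-8*t/5)/3.
Var(X_t) = E[X_t^2] - (E[X_t])^2 = x_0^2 * exp(2 mu t) * (exp(sigma^2 t) - 1) = (exp(5*t) - 1)*exp(-16*t/5)/9.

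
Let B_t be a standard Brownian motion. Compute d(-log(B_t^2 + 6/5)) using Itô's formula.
d(-log(B_t^2 + 6/5)) = (5*(5*B_t^2 - 6)/(5*B_t^2 + 6)^2) dt + (-10*B_t/(5*B_t^2 + 6)) dB_t

Itô's formula for f(B_t) gives d f(B_t) = f'(B_t) dB_t + (1/2) f''(B_t) dt. Compute derivatives of f(x) = -log(x^2 + 6/5):
  f'(x)  = -10*x/(5*x^2 + 6)
  f''(x) = 10*(5*x^2 - 6)/(5*x^2 + 6)^2
Substitute x = B_t and multiply the f'' term by 1/2:
  drift     = (1/2) * (10*(5*x^2 - 6)/(5*x^2 + 6)^2) evaluated at B_t = 5*(5*B_t^2 - 6)/(5*B_t^2 + 6)^2
  diffusion = (-10*x/(5*x^2 + 6)) evaluated at B_t = -10*B_t/(5*B_t^2 + 6)
Therefore d(-log(B_t^2 + 6/5)) = (5*(5*B_t^2 - 6)/(5*B_t^2 + 6)^2) dt + (-10*B_t/(5*B_t^2 + 6)) dB_t.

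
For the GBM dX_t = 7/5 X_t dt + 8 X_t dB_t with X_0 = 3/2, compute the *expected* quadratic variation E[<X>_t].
E[<X>_t] = 360*exp(334*t/5)/167 - 360/167

<X>_t = int_0^t (8 * X_s)^2 ds. Taking expectation inside the integral: E[<X>_t] = 8^2 * int_0^t E[X_s^2] ds. For GBM, E[X_s^2] = x_0^2 * exp((2 mu + sigma^2) s). Integrating:
  E[<X>_t] = 8^2 * (3/2)^2 * (exp((2*(7/5) + 8^2) t) - 1) / (2*(7/5) + 8^2)
           = 8^2 * (3/2)^2 * (exp((334/5) t) - 1) / (334/5) = 360*exp(334*t/5)/167 - 360/167.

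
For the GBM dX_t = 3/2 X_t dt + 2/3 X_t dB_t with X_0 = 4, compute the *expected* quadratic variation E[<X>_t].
E[<X>_t] = 64*exp(31*t/9)/31 - 64/31

<X>_t = int_0^t ((2/3) * X_s)^2 ds. Taking expectation inside the integral: E[<X>_t] = (2/3)^2 * int_0^t E[X_s^2] ds. For GBM, E[X_s^2] = x_0^2 * exp((2 mu + sigma^2) s). Integrating:
  E[<X>_t] = (2/3)^2 * 4^2 * (exp((2*(3/2) + (2/3)^2) t) - 1) / (2*(3/2) + (2/3)^2)
           = (2/3)^2 * 4^2 * (exp((31/9) t) - 1) / (31/9) = 64*exp(31*t/9)/31 - 64/31.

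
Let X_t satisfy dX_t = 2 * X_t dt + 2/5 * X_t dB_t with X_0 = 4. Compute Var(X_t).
Var(X_t) = 16*(exp(4*t/25) - 1)*exp(4*t)

For GBM dX = mu X dt + sigma X dB with X_0 = x_0, apply Itô to Y = log X: dY = (mu - sigma^2/2) dt + sigma dB, so Y_t = log(x_0) + (mu - sigma^2/2) t + sigma B_t and hence X_t = x_0 * exp((mu - sigma^2/2) t + sigma B_t).
With mu = 2, sigma = 2/5, x_0 = 4, this gives:
  X_t = 4 * exp((48/25) * t + (2/5) * B_t).
Since sigma*B_t ~ Normal(0, sigma^2 t), E[exp(sigma*B_t)] = exp(sigma^2 t / 2); so E[X_t] = x_0 * exp((mu - sigma^2/2) t) * exp(sigma^2 t / 2) = x_0 * exp(mu t) = 4*exp(2*t).
Var(X_t) = E[X_t^2] - (E[X_t])^2 = x_0^2 * exp(2 mu t) * (exp(sigma^2 t) - 1) = 16*(exp(4*t/25) - 1)*exp(4*t).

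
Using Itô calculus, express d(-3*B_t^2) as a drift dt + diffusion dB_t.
d(-3*B_t^2) = (-3) dt + (-6*B_t) dB_t

Itô's formula for f(B_t) gives d f(B_t) = f'(B_t) dB_t + (1/2) f''(B_t) dt. Compute derivatives of f(x) = -3*x^2:
  f'(x)  = -6*x
  f''(x) = -6
Substitute x = B_t and multiply the f'' term by 1/2:
  drift     = (1/2) * (-6) evaluated at B_t = -3
  diffusion = (-6*x) evaluated at B_t = -6*B_t
Therefore d(-3*B_t^2) = (-3) dt + (-6*B_t) dB_t.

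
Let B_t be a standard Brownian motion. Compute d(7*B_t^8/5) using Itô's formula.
d(7*B_t^8/5) = (196*B_t^6/5) dt + (56*B_t^7/5) dB_t

Itô's formula for f(B_t) gives d f(B_t) = f'(B_t) dB_t + (1/2) f''(B_t) dt. Compute derivatives of f(x) = 7*x^8/5:
  f'(x)  = 56*x^7/5
  f''(x) = 392*x^6/5
Substitute x = B_t and multiply the f'' term by 1/2:
  drift     = (1/2) * (392*x^6/5) evaluated at B_t = 196*B_t^6/5
  diffusion = (56*x^7/5) evaluated at B_t = 56*B_t^7/5
Therefore d(7*B_t^8/5) = (196*B_t^6/5) dt + (56*B_t^7/5) dB_t.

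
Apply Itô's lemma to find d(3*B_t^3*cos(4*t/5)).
d(3*B_t^3*cos(4*t/5)) = (-12*B_t^3*sin(4*t/5)/5 + 9*B_t*cos(4*t/5)) dt + (9*B_t^2*cos(4*t/5)) dB_t

Itô's formula for f(t, x): d f(t, B_t) = (f_t + (1/2) f_xx) dt + f_x dB_t. Compute partials of f(t, x) = 3*x^3*cos(4*t/5):
  f_t(t,x)  = -12*x^3*sin(4*t/5)/5
  f_x(t,x)  = 9*x^2*cos(4*t/5)
  f_xx(t,x) = 18*x*cos(4*t/5)
Assemble drift = f_t + (1/2) f_xx = -12*x^3*sin(4*t/5)/5 + 9*x*cos(4*t/5) and diffusion = f_x = 9*x^2*cos(4*t/5). Substituting x = B_t:
  d(3*B_t^3*cos(4*t/5)) = (-12*B_t^3*sin(4*t/5)/5 + 9*B_t*cos(4*t/5)) dt + (9*B_t^2*cos(4*t/5)) dB_t.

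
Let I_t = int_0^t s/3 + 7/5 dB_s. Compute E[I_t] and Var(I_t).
E[I_t] = 0; Var(I_t) = t*(25*t^2 + 315*t + 1323)/675

The Itô integral of a deterministic integrand f(s) has mean 0 because each increment f(s) * (B_{s+ds} - B_s) has mean 0. By the Itô isometry:
  Var( int_0^t f(s) dB_s ) = E[ (int_0^t f(s) dB_s)^2 ] = int_0^t f(s)^2 ds.
Here f(s) = s/3 + 7/5, so f(s)^2 = (5*s + 21)^2/225. Integrate:
  int_0^t ((5*s + 21)^2/225) ds = t*(25*t^2 + 315*t + 1323)/675.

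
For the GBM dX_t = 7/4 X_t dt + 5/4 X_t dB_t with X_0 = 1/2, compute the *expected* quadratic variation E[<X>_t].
E[<X>_t] = 25*exp(81*t/16)/324 - 25/324

<X>_t = int_0^t ((5/4) * X_s)^2 ds. Taking expectation inside the integral: E[<X>_t] = (5/4)^2 * int_0^t E[X_s^2] ds. For GBM, E[X_s^2] = x_0^2 * exp((2 mu + sigma^2) s). Integrating:
  E[<X>_t] = (5/4)^2 * (1/2)^2 * (exp((2*(7/4) + (5/4)^2) t) - 1) / (2*(7/4) + (5/4)^2)
           = (5/4)^2 * (1/2)^2 * (exp((81/16) t) - 1) / (81/16) = 25*exp(81*t/16)/324 - 25/324.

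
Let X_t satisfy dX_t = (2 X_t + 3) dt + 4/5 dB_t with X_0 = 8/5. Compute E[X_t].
E[X_t] = 31*exp(2*t)/10 - 3/2

Taking expectations and using E[dB_t] = 0, the mean m(t) = E[X_t] satisfies the ODE m'(t) = a m(t) + b with m(0) = x_0. With a = 2, b = 3, x_0 = 8/5, the solution is
  m(t) = x_0 * exp(a t) + (b/a) * (exp(a t) - 1)
       = (8/5) * exp(2 t) + (3/2) * (exp(2 t) - 1)
       = 31*exp(2*t)/10 - 3/2.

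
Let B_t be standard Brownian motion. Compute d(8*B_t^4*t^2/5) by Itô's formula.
d(8*B_t^4*t^2/5) = (16*B_t^2*t*(B_t^2 + 3*t)/5) dt + (32*B_t^3*t^2/5) dB_t

Itô's formula for f(t, x): d f(t, B_t) = (f_t + (1/2) f_xx) dt + f_x dB_t. Compute partials of f(t, x) = 8*t^2*x^4/5:
  f_t(t,x)  = 16*t*x^4/5
  f_x(t,x)  = 32*t^2*x^3/5
  f_xx(t,x) = 96*t^2*x^2/5
Assemble drift = f_t + (1/2) f_xx = 16*t*x^2*(3*t + x^2)/5 and diffusion = f_x = 32*t^2*x^3/5. Substituting x = B_t:
  d(8*B_t^4*t^2/5) = (16*B_t^2*t*(B_t^2 + 3*t)/5) dt + (32*B_t^3*t^2/5) dB_t.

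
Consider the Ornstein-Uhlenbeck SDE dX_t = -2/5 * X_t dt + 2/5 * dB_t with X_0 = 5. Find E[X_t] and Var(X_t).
E[X_t] = 5*exp(-2*t/5); Var(X_t) = 1/5 - exp(-4*t/5)/5

The OU SDE dX = -theta X dt + sigma dB admits the integrating factor exp(theta t): d(exp(theta t) X_t) = sigma exp(theta t) dB_t. Integrating from 0 to t:
  X_t = x_0 * exp(-theta t) + sigma * int_0^t exp(-theta (t-s)) dB_s.
The Itô integral has mean 0 and (by the Itô isometry) variance sigma^2 * int_0^t exp(-2 theta (t - s)) ds = sigma^2 * (1 - exp(-2 theta t)) / (2 theta).
With theta = 2/5, sigma = 2/5, x_0 = 5:
  E[X_t] = 5 * exp(-2/5 t) = 5*exp(-2*t/5)
  Var(X_t) = (2/5)^2 * (1 - exp(-2*2/5 t)) / (2 * 2/5) = 1/5 - exp(-4*t/5)/5.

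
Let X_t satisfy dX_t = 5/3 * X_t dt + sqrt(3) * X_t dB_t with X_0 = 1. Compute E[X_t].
E[X_t] = exp(5*t/3)

For GBM dX = mu X dt + sigma X dB with X_0 = x_0, apply Itô to Y = log X: dY = (mu - sigma^2/2) dt + sigma dB, so Y_t = log(x_0) + (mu - sigma^2/2) t + sigma B_t and hence X_t = x_0 * exp((mu - sigma^2/2) t + sigma B_t).
With mu = 5/3, sigma = sqrt(3), x_0 = 1, this gives:
  X_t = 1 * exp((1/6) * t + (sqrt(3)) * B_t).
Since sigma*B_t ~ Normal(0, sigma^2 t), E[exp(sigma*B_t)] = exp(sigma^2 t / 2); so E[X_t] = x_0 * exp((mu - sigma^2/2) t) * exp(sigma^2 t / 2) = x_0 * exp(mu t) = exp(5*t/3).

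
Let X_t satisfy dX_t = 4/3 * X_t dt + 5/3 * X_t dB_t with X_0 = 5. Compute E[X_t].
E[X_t] = 5*exp(4*t/3)

For GBM dX = mu X dt + sigma X dB with X_0 = x_0, apply Itô to Y = log X: dY = (mu - sigma^2/2) dt + sigma dB, so Y_t = log(x_0) + (mu - sigma^2/2) t + sigma B_t and hence X_t = x_0 * exp((mu - sigma^2/2) t + sigma B_t).
With mu = 4/3, sigma = 5/3, x_0 = 5, this gives:
  X_t = 5 * exp((-1/18) * t + (5/3) * B_t).
Since sigma*B_t ~ Normal(0, sigma^2 t), E[exp(sigma*B_t)] = exp(sigma^2 t / 2); so E[X_t] = x_0 * exp((mu - sigma^2/2) t) * exp(sigma^2 t / 2) = x_0 * exp(mu t) = 5*exp(4*t/3).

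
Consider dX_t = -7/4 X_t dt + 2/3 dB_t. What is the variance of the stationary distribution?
lim Var(X_t) = 8/63

The OU SDE dX = -theta X dt + sigma dB admits the integrating factor exp(theta t): d(exp(theta t) X_t) = sigma exp(theta t) dB_t. Integrating from 0 to t gives X_t = x_0 * exp(-theta t) + sigma * int_0^t exp(-theta (t-s)) dB_s for any initial x_0. The Itô integral has variance (by the Itô isometry) sigma^2 * int_0^t exp(-2 theta (t - s)) ds = sigma^2 * (1 - exp(-2 theta t)) / (2 theta), independent of x_0.
With theta = 7/4, sigma = 2/3:
  Var(X_t) = (2/3)^2 * (1 - exp(-2*7/4 t)) / (2 * 7/4) = 8/63 - 8*exp(-7*t/2)/63.
As t -> infinity, exp(-2*7/4 t) -> 0, so the stationary variance is sigma^2 / (2 theta) = 8/63.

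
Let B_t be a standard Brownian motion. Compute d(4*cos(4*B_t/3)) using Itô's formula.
d(4*cos(4*B_t/3)) = (-32*cos(4*B_t/3)/9) dt + (-16*sin(4*B_t/3)/3) dB_t

Itô's formula for f(B_t) gives d f(B_t) = f'(B_t) dB_t + (1/2) f''(B_t) dt. Compute derivatives of f(x) = 4*cos(4*x/3):
  f'(x)  = -16*sin(4*x/3)/3
  f''(x) = -64*cos(4*x/3)/9
Substitute x = B_t and multiply the f'' term by 1/2:
  drift     = (1/2) * (-64*cos(4*x/3)/9) evaluated at B_t = -32*cos(4*B_t/3)/9
  diffusion = (-16*sin(4*x/3)/3) evaluated at B_t = -16*sin(4*B_t/3)/3
Therefore d(4*cos(4*B_t/3)) = (-32*cos(4*B_t/3)/9) dt + (-16*sin(4*B_t/3)/3) dB_t.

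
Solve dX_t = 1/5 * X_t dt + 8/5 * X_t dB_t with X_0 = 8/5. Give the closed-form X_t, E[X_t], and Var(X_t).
X_t = 8/5 * exp((-27/25) t + (8/5) B_t); E[X_t] = 8*exp(t/5)/5; Var(X_t) = 64*(exp(64*t/25) - 1)*exp(2*t/5)/25

For GBM dX = mu X dt + sigma X dB with X_0 = x_0, apply Itô to Y = log X: dY = (mu - sigma^2/2) dt + sigma dB, so Y_t = log(x_0) + (mu - sigma^2/2) t + sigma B_t and hence X_t = x_0 * exp((mu - sigma^2/2) t + sigma B_t).
With mu = 1/5, sigma = 8/5, x_0 = 8/5, this gives:
  X_t = 8/5 * exp((-27/25) * t + (8/5) * B_t).
Since sigma*B_t ~ Normal(0, sigma^2 t), E[exp(sigma*B_t)] = exp(sigma^2 t / 2); so E[X_t] = x_0 * exp((mu - sigma^2/2) t) * exp(sigma^2 t / 2) = x_0 * exp(mu t) = 8*exp(t/5)/5.
Var(X_t) = E[X_t^2] - (E[X_t])^2 = x_0^2 * exp(2 mu t) * (exp(sigma^2 t) - 1) = 64*(exp(64*t/25) - 1)*exp(2*t/5)/25.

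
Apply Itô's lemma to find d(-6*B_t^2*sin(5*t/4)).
d(-6*B_t^2*sin(5*t/4)) = (-15*B_t^2*cos(5*t/4)/2 - 6*sin(5*t/4)) dt + (-12*B_t*sin(5*t/4)) dB_t

Itô's formula for f(t, x): d f(t, B_t) = (f_t + (1/2) f_xx) dt + f_x dB_t. Compute partials of f(t, x) = -6*x^2*sin(5*t/4):
  f_t(t,x)  = -15*x^2*cos(5*t/4)/2
  f_x(t,x)  = -12*x*sin(5*t/4)
  f_xx(t,x) = -12*sin(5*t/4)
Assemble drift = f_t + (1/2) f_xx = -15*x^2*cos(5*t/4)/2 - 6*sin(5*t/4) and diffusion = f_x = -12*x*sin(5*t/4). Substituting x = B_t:
  d(-6*B_t^2*sin(5*t/4)) = (-15*B_t^2*cos(5*t/4)/2 - 6*sin(5*t/4)) dt + (-12*B_t*sin(5*t/4)) dB_t.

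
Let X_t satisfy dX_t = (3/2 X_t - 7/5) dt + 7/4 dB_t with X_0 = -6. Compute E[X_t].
E[X_t] = 14/15 - 104*exp(3*t/2)/15

Taking expectations and using E[dB_t] = 0, the mean m(t) = E[X_t] satisfies the ODE m'(t) = a m(t) + b with m(0) = x_0. With a = 3/2, b = -7/5, x_0 = -6, the solution is
  m(t) = x_0 * exp(a t) + (b/a) * (exp(a t) - 1)
       = (-6) * exp((3/2) t) + ((-7/5)/(3/2)) * (exp((3/2) t) - 1)
       = 14/15 - 104*exp(3*t/2)/15.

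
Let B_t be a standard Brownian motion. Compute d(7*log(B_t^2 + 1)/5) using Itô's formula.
d(7*log(B_t^2 + 1)/5) = (7*(1 - B_t^2)/(5*(B_t^2 + 1)^2)) dt + (14*B_t/(5*(B_t^2 + 1))) dB_t

Itô's formula for f(B_t) gives d f(B_t) = f'(B_t) dB_t + (1/2) f''(B_t) dt. Compute derivatives of f(x) = 7*log(x^2 + 1)/5:
  f'(x)  = 14*x/(5*(x^2 + 1))
  f''(x) = 14*(1 - x^2)/(5*(x^2 + 1)^2)
Substitute x = B_t and multiply the f'' term by 1/2:
  drift     = (1/2) * (14*(1 - x^2)/(5*(x^2 + 1)^2)) evaluated at B_t = 7*(1 - B_t^2)/(5*(B_t^2 + 1)^2)
  diffusion = (14*x/(5*(x^2 + 1))) evaluated at B_t = 14*B_t/(5*(B_t^2 + 1))
Therefore d(7*log(B_t^2 + 1)/5) = (7*(1 - B_t^2)/(5*(B_t^2 + 1)^2)) dt + (14*B_t/(5*(B_t^2 + 1))) dB_t.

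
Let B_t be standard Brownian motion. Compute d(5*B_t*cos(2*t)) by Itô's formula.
d(5*B_t*cos(2*t)) = (-10*B_t*sin(2*t)) dt + (5*cos(2*t)) dB_t

Itô's formula for f(t, x): d f(t, B_t) = (f_t + (1/2) f_xx) dt + f_x dB_t. Compute partials of f(t, x) = 5*x*cos(2*t):
  f_t(t,x)  = -10*x*sin(2*t)
  f_x(t,x)  = 5*cos(2*t)
  f_xx(t,x) = 0
Assemble drift = f_t + (1/2) f_xx = -10*x*sin(2*t) and diffusion = f_x = 5*cos(2*t). Substituting x = B_t:
  d(5*B_t*cos(2*t)) = (-10*B_t*sin(2*t)) dt + (5*cos(2*t)) dB_t.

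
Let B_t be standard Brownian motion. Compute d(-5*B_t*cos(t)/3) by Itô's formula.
d(-5*B_t*cos(t)/3) = (5*B_t*sin(t)/3) dt + (-5*cos(t)/3) dB_t

Itô's formula for f(t, x): d f(t, B_t) = (f_t + (1/2) f_xx) dt + f_x dB_t. Compute partials of f(t, x) = -5*x*cos(t)/3:
  f_t(t,x)  = 5*x*sin(t)/3
  f_x(t,x)  = -5*cos(t)/3
  f_xx(t,x) = 0
Assemble drift = f_t + (1/2) f_xx = 5*x*sin(t)/3 and diffusion = f_x = -5*cos(t)/3. Substituting x = B_t:
  d(-5*B_t*cos(t)/3) = (5*B_t*sin(t)/3) dt + (-5*cos(t)/3) dB_t.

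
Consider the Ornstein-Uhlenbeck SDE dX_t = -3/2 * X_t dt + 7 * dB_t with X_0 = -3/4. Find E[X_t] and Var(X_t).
E[X_t] = -3*exp(-3*t/2)/4; Var(X_t) = 49/3 - 49*exp(-3*t)/3

The OU SDE dX = -theta X dt + sigma dB admits the integrating factor exp(theta t): d(exp(theta t) X_t) = sigma exp(theta t) dB_t. Integrating from 0 to t:
  X_t = x_0 * exp(-theta t) + sigma * int_0^t exp(-theta (t-s)) dB_s.
The Itô integral has mean 0 and (by the Itô isometry) variance sigma^2 * int_0^t exp(-2 theta (t - s)) ds = sigma^2 * (1 - exp(-2 theta t)) / (2 theta).
With theta = 3/2, sigma = 7, x_0 = -3/4:
  E[X_t] = -3/4 * exp(-3/2 t) = -3*exp(-3*t/2)/4
  Var(X_t) = (7)^2 * (1 - exp(-2*3/2 t)) / (2 * 3/2) = 49/3 - 49*exp(-3*t)/3.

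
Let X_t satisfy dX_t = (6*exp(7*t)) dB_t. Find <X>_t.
<X>_t = 18*exp(14*t)/7 - 18/7

For an Itô process dX_t = a(t) dt + b(t) dB_t, the quadratic variation is <X>_t = int_0^t b(s)^2 ds (the drift term does not contribute). Here b(s) = 6*exp(7*s), so
  b(s)^2 = 36*exp(14*s).
Integrating from 0 to t:
  <X>_t = int_0^t (36*exp(14*s)) ds = 18*exp(14*t)/7 - 18/7.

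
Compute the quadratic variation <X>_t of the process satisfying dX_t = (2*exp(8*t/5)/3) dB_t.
<X>_t = 5*exp(16*t/5)/36 - 5/36

For an Itô process dX_t = a(t) dt + b(t) dB_t, the quadratic variation is <X>_t = int_0^t b(s)^2 ds (the drift term does not contribute). Here b(s) = 2*exp(8*s/5)/3, so
  b(s)^2 = 4*exp(16*s/5)/9.
Integrating from 0 to t:
  <X>_t = int_0^t (4*exp(16*s/5)/9) ds = 5*exp(16*t/5)/36 - 5/36.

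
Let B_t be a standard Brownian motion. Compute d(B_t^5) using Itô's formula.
d(B_t^5) = (10*B_t^3) dt + (5*B_t^4) dB_t

Itô's formula for f(B_t) gives d f(B_t) = f'(B_t) dB_t + (1/2) f''(B_t) dt. Compute derivatives of f(x) = x^5:
  f'(x)  = 5*x^4
  f''(x) = 20*x^3
Substitute x = B_t and multiply the f'' term by 1/2:
  drift     = (1/2) * (20*x^3) evaluated at B_t = 10*B_t^3
  diffusion = (5*x^4) evaluated at B_t = 5*B_t^4
Therefore d(B_t^5) = (10*B_t^3) dt + (5*B_t^4) dB_t.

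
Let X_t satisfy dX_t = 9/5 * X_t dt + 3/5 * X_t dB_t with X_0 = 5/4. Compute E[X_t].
E[X_t] = 5*exp(9*t/5)/4

For GBM dX = mu X dt + sigma X dB with X_0 = x_0, apply Itô to Y = log X: dY = (mu - sigma^2/2) dt + sigma dB, so Y_t = log(x_0) + (mu - sigma^2/2) t + sigma B_t and hence X_t = x_0 * exp((mu - sigma^2/2) t + sigma B_t).
With mu = 9/5, sigma = 3/5, x_0 = 5/4, this gives:
  X_t = 5/4 * exp((81/50) * t + (3/5) * B_t).
Since sigma*B_t ~ Normal(0, sigma^2 t), E[exp(sigma*B_t)] = exp(sigma^2 t / 2); so E[X_t] = x_0 * exp((mu - sigma^2/2) t) * exp(sigma^2 t / 2) = x_0 * exp(mu t) = 5*exp(9*t/5)/4.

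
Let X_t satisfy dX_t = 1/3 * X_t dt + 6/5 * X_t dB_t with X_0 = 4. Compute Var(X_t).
Var(X_t) = 16*(exp(36*t/25) - 1)*exp(2*t/3)

For GBM dX = mu X dt + sigma X dB with X_0 = x_0, apply Itô to Y = log X: dY = (mu - sigma^2/2) dt + sigma dB, so Y_t = log(x_0) + (mu - sigma^2/2) t + sigma B_t and hence X_t = x_0 * exp((mu - sigma^2/2) t + sigma B_t).
With mu = 1/3, sigma = 6/5, x_0 = 4, this gives:
  X_t = 4 * exp((-29/75) * t + (6/5) * B_t).
Since sigma*B_t ~ Normal(0, sigma^2 t), E[exp(sigma*B_t)] = exp(sigma^2 t / 2); so E[X_t] = x_0 * exp((mu - sigma^2/2) t) * exp(sigma^2 t / 2) = x_0 * exp(mu t) = 4*exp(t/3).
Var(X_t) = E[X_t^2] - (E[X_t])^2 = x_0^2 * exp(2 mu t) * (exp(sigma^2 t) - 1) = 16*(exp(36*t/25) - 1)*exp(2*t/3).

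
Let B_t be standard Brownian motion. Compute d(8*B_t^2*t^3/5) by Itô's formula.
d(8*B_t^2*t^3/5) = (8*t^2*(3*B_t^2 + t)/5) dt + (16*B_t*t^3/5) dB_t

Itô's formula for f(t, x): d f(t, B_t) = (f_t + (1/2) f_xx) dt + f_x dB_t. Compute partials of f(t, x) = 8*t^3*x^2/5:
  f_t(t,x)  = 24*t^2*x^2/5
  f_x(t,x)  = 16*t^3*x/5
  f_xx(t,x) = 16*t^3/5
Assemble drift = f_t + (1/2) f_xx = 8*t^2*(t + 3*x^2)/5 and diffusion = f_x = 16*t^3*x/5. Substituting x = B_t:
  d(8*B_t^2*t^3/5) = (8*t^2*(3*B_t^2 + t)/5) dt + (16*B_t*t^3/5) dB_t.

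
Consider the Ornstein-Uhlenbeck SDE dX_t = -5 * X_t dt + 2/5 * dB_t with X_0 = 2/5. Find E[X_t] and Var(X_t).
E[X_t] = 2*exp(-5*t)/5; Var(X_t) = 2/125 - 2*exp(-10*t)/125

The OU SDE dX = -theta X dt + sigma dB admits the integrating factor exp(theta t): d(exp(theta t) X_t) = sigma exp(theta t) dB_t. Integrating from 0 to t:
  X_t = x_0 * exp(-theta t) + sigma * int_0^t exp(-theta (t-s)) dB_s.
The Itô integral has mean 0 and (by the Itô isometry) variance sigma^2 * int_0^t exp(-2 theta (t - s)) ds = sigma^2 * (1 - exp(-2 theta t)) / (2 theta).
With theta = 5, sigma = 2/5, x_0 = 2/5:
  E[X_t] = 2/5 * exp(-5 t) = 2*exp(-5*t)/5
  Var(X_t) = (2/5)^2 * (1 - exp(-2*5 t)) / (2 * 5) = 2/125 - 2*exp(-10*t)/125.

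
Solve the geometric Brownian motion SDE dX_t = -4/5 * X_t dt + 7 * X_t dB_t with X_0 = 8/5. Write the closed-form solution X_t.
X_t = 8/5 * exp((-253/10) * t + (7) * B_t)

For GBM dX = mu X dt + sigma X dB with X_0 = x_0, apply Itô to Y = log X: dY = (mu - sigma^2/2) dt + sigma dB, so Y_t = log(x_0) + (mu - sigma^2/2) t + sigma B_t and hence X_t = x_0 * exp((mu - sigma^2/2) t + sigma B_t).
With mu = -4/5, sigma = 7, x_0 = 8/5, this gives:
  X_t = 8/5 * exp((-253/10) * t + (7) * B_t).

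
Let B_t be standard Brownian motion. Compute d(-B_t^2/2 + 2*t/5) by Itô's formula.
d(-B_t^2/2 + 2*t/5) = (-1/10) dt + (-B_t) dB_t

Itô's formula for f(t, x): d f(t, B_t) = (f_t + (1/2) f_xx) dt + f_x dB_t. Compute partials of f(t, x) = 2*t/5 - x^2/2:
  f_t(t,x)  = 2/5
  f_x(t,x)  = -x
  f_xx(t,x) = -1
Assemble drift = f_t + (1/2) f_xx = -1/10 and diffusion = f_x = -x. Substituting x = B_t:
  d(-B_t^2/2 + 2*t/5) = (-1/10) dt + (-B_t) dB_t.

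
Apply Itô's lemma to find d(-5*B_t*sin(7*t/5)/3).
d(-5*B_t*sin(7*t/5)/3) = (-7*B_t*cos(7*t/5)/3) dt + (-5*sin(7*t/5)/3) dB_t

Itô's formula for f(t, x): d f(t, B_t) = (f_t + (1/2) f_xx) dt + f_x dB_t. Compute partials of f(t, x) = -5*x*sin(7*t/5)/3:
  f_t(t,x)  = -7*x*cos(7*t/5)/3
  f_x(t,x)  = -5*sin(7*t/5)/3
  f_xx(t,x) = 0
Assemble drift = f_t + (1/2) f_xx = -7*x*cos(7*t/5)/3 and diffusion = f_x = -5*sin(7*t/5)/3. Substituting x = B_t:
  d(-5*B_t*sin(7*t/5)/3) = (-7*B_t*cos(7*t/5)/3) dt + (-5*sin(7*t/5)/3) dB_t.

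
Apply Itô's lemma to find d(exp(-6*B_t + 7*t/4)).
d(exp(-6*B_t + 7*t/4)) = (79*exp(-6*B_t + 7*t/4)/4) dt + (-6*exp(-6*B_t + 7*t/4)) dB_t

Itô's formula for f(t, x): d f(t, B_t) = (f_t + (1/2) f_xx) dt + f_x dB_t. Compute partials of f(t, x) = exp(7*t/4 - 6*x):
  f_t(t,x)  = 7*exp(7*t/4 - 6*x)/4
  f_x(t,x)  = -6*exp(7*t/4 - 6*x)
  f_xx(t,x) = 36*exp(7*t/4 - 6*x)
Assemble drift = f_t + (1/2) f_xx = 79*exp(7*t/4 - 6*x)/4 and diffusion = f_x = -6*exp(7*t/4 - 6*x). Substituting x = B_t:
  d(exp(-6*B_t + 7*t/4)) = (79*exp(-6*B_t + 7*t/4)/4) dt + (-6*exp(-6*B_t + 7*t/4)) dB_t.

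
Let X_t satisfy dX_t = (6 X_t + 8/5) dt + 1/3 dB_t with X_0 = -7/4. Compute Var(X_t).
Var(X_t) = exp(12*t)/108 - 1/108

The variance V(t) = Var(X_t) satisfies V'(t) = 2 a V(t) + c^2 with V(0) = 0 (drift coefficient is linear in X, diffusion is constant). With a = 6, c = 1/3, the solution is
  V(t) = (c^2 / (2 a)) * (exp(2 a t) - 1)
       = ((1/3)^2 / (2*6)) * (exp(12 t) - 1)
       = exp(12*t)/108 - 1/108.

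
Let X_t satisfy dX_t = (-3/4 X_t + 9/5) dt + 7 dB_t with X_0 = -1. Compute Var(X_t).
Var(X_t) = 98/3 - 98*exp(-3*t/2)/3

The variance V(t) = Var(X_t) satisfies V'(t) = 2 a V(t) + c^2 with V(0) = 0 (drift coefficient is linear in X, diffusion is constant). With a = -3/4, c = 7, the solution is
  V(t) = (c^2 / (2 a)) * (exp(2 a t) - 1)
       = (7^2 / (2*(-3/4))) * (exp((-3/2) t) - 1)
       = 98/3 - 98*exp(-3*t/2)/3.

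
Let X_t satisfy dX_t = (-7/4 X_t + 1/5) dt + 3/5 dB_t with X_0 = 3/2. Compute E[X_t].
E[X_t] = 4/35 + 97*exp(-7*t/4)/70

Taking expectations and using E[dB_t] = 0, the mean m(t) = E[X_t] satisfies the ODE m'(t) = a m(t) + b with m(0) = x_0. With a = -7/4, b = 1/5, x_0 = 3/2, the solution is
  m(t) = x_0 * exp(a t) + (b/a) * (exp(a t) - 1)
       = (3/2) * exp((-7/4) t) + ((1/5)/(-7/4)) * (exp((-7/4) t) - 1)
       = 4/35 + 97*exp(-7*t/4)/70.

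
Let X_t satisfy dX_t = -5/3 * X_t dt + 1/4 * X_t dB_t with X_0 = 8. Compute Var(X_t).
Var(X_t) = (64*exp(t/16) - 64)*exp(-10*t/3)

For GBM dX = mu X dt + sigma X dB with X_0 = x_0, apply Itô to Y = log X: dY = (mu - sigma^2/2) dt + sigma dB, so Y_t = log(x_0) + (mu - sigma^2/2) t + sigma B_t and hence X_t = x_0 * exp((mu - sigma^2/2) t + sigma B_t).
With mu = -5/3, sigma = 1/4, x_0 = 8, this gives:
  X_t = 8 * exp((-163/96) * t + (1/4) * B_t).
Since sigma*B_t ~ Normal(0, sigma^2 t), E[exp(sigma*B_t)] = exp(sigma^2 t / 2); so E[X_t] = x_0 * exp((mu - sigma^2/2) t) * exp(sigma^2 t / 2) = x_0 * exp(mu t) = 8*exp(-5*t/3).
Var(X_t) = E[X_t^2] - (E[X_t])^2 = x_0^2 * exp(2 mu t) * (exp(sigma^2 t) - 1) = (64*exp(t/16) - 64)*exp(-10*t/3).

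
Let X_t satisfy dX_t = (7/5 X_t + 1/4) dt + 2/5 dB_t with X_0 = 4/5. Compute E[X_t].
E[X_t] = 137*exp(7*t/5)/140 - 5/28

Taking expectations and using E[dB_t] = 0, the mean m(t) = E[X_t] satisfies the ODE m'(t) = a m(t) + b with m(0) = x_0. With a = 7/5, b = 1/4, x_0 = 4/5, the solution is
  m(t) = x_0 * exp(a t) + (b/a) * (exp(a t) - 1)
       = (4/5) * exp((7/5) t) + ((1/4)/(7/5)) * (exp((7/5) t) - 1)
       = 137*exp(7*t/5)/140 - 5/28.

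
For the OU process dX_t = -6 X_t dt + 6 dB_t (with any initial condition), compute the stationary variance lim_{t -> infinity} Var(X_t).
lim Var(X_t) = 3

The OU SDE dX = -theta X dt + sigma dB admits the integrating factor exp(theta t): d(exp(theta t) X_t) = sigma exp(theta t) dB_t. Integrating from 0 to t gives X_t = x_0 * exp(-theta t) + sigma * int_0^t exp(-theta (t-s)) dB_s for any initial x_0. The Itô integral has variance (by the Itô isometry) sigma^2 * int_0^t exp(-2 theta (t - s)) ds = sigma^2 * (1 - exp(-2 theta t)) / (2 theta), independent of x_0.
With theta = 6, sigma = 6:
  Var(X_t) = (6)^2 * (1 - exp(-2*6 t)) / (2 * 6) = 3 - 3*exp(-12*t).
As t -> infinity, exp(-2*6 t) -> 0, so the stationary variance is sigma^2 / (2 theta) = 3.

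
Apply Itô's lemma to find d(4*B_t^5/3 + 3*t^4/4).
d(4*B_t^5/3 + 3*t^4/4) = (40*B_t^3/3 + 3*t^3) dt + (20*B_t^4/3) dB_t

Itô's formula for f(t, x): d f(t, B_t) = (f_t + (1/2) f_xx) dt + f_x dB_t. Compute partials of f(t, x) = 3*t^4/4 + 4*x^5/3:
  f_t(t,x)  = 3*t^3
  f_x(t,x)  = 20*x^4/3
  f_xx(t,x) = 80*x^3/3
Assemble drift = f_t + (1/2) f_xx = 3*t^3 + 40*x^3/3 and diffusion = f_x = 20*x^4/3. Substituting x = B_t:
  d(4*B_t^5/3 + 3*t^4/4) = (40*B_t^3/3 + 3*t^3) dt + (20*B_t^4/3) dB_t.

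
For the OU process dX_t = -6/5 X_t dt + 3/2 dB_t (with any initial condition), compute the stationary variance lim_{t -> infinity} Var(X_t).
lim Var(X_t) = 15/16

The OU SDE dX = -theta X dt + sigma dB admits the integrating factor exp(theta t): d(exp(theta t) X_t) = sigma exp(theta t) dB_t. Integrating from 0 to t gives X_t = x_0 * exp(-theta t) + sigma * int_0^t exp(-theta (t-s)) dB_s for any initial x_0. The Itô integral has variance (by the Itô isometry) sigma^2 * int_0^t exp(-2 theta (t - s)) ds = sigma^2 * (1 - exp(-2 theta t)) / (2 theta), independent of x_0.
With theta = 6/5, sigma = 3/2:
  Var(X_t) = (3/2)^2 * (1 - exp(-2*6/5 t)) / (2 * 6/5) = 15/16 - 15*exp(-12*t/5)/16.
As t -> infinity, exp(-2*6/5 t) -> 0, so the stationary variance is sigma^2 / (2 theta) = 15/16.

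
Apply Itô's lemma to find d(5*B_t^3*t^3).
d(5*B_t^3*t^3) = (15*B_t*t^2*(B_t^2 + t)) dt + (15*B_t^2*t^3) dB_t

Itô's formula for f(t, x): d f(t, B_t) = (f_t + (1/2) f_xx) dt + f_x dB_t. Compute partials of f(t, x) = 5*t^3*x^3:
  f_t(t,x)  = 15*t^2*x^3
  f_x(t,x)  = 15*t^3*x^2
  f_xx(t,x) = 30*t^3*x
Assemble drift = f_t + (1/2) f_xx = 15*t^2*x*(t + x^2) and diffusion = f_x = 15*t^3*x^2. Substituting x = B_t:
  d(5*B_t^3*t^3) = (15*B_t*t^2*(B_t^2 + t)) dt + (15*B_t^2*t^3) dB_t.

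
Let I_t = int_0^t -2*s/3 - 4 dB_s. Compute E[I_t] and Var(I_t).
E[I_t] = 0; Var(I_t) = 4*t*(t^2 + 18*t + 108)/27

The Itô integral of a deterministic integrand f(s) has mean 0 because each increment f(s) * (B_{s+ds} - B_s) has mean 0. By the Itô isometry:
  Var( int_0^t f(s) dB_s ) = E[ (int_0^t f(s) dB_s)^2 ] = int_0^t f(s)^2 ds.
Here f(s) = -2*s/3 - 4, so f(s)^2 = 4*(s + 6)^2/9. Integrate:
  int_0^t (4*(s + 6)^2/9) ds = 4*t*(t^2 + 18*t + 108)/27.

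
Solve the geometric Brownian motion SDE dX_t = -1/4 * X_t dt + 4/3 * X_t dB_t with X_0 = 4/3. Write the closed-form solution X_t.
X_t = 4/3 * exp((-41/36) * t + (4/3) * B_t)

For GBM dX = mu X dt + sigma X dB with X_0 = x_0, apply Itô to Y = log X: dY = (mu - sigma^2/2) dt + sigma dB, so Y_t = log(x_0) + (mu - sigma^2/2) t + sigma B_t and hence X_t = x_0 * exp((mu - sigma^2/2) t + sigma B_t).
With mu = -1/4, sigma = 4/3, x_0 = 4/3, this gives:
  X_t = 4/3 * exp((-41/36) * t + (4/3) * B_t).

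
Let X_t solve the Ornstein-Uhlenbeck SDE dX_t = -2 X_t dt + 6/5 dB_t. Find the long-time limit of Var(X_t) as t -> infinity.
lim Var(X_t) = 9/25

The OU SDE dX = -theta X dt + sigma dB admits the integrating factor exp(theta t): d(exp(theta t) X_t) = sigma exp(theta t) dB_t. Integrating from 0 to t gives X_t = x_0 * exp(-theta t) + sigma * int_0^t exp(-theta (t-s)) dB_s for any initial x_0. The Itô integral has variance (by the Itô isometry) sigma^2 * int_0^t exp(-2 theta (t - s)) ds = sigma^2 * (1 - exp(-2 theta t)) / (2 theta), independent of x_0.
With theta = 2, sigma = 6/5:
  Var(X_t) = (6/5)^2 * (1 - exp(-2*2 t)) / (2 * 2) = 9/25 - 9*exp(-4*t)/25.
As t -> infinity, exp(-2*2 t) -> 0, so the stationary variance is sigma^2 / (2 theta) = 9/25.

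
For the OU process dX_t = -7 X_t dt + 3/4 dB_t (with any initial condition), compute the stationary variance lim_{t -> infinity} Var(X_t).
lim Var(X_t) = 9/224

The OU SDE dX = -theta X dt + sigma dB admits the integrating factor exp(theta t): d(exp(theta t) X_t) = sigma exp(theta t) dB_t. Integrating from 0 to t gives X_t = x_0 * exp(-theta t) + sigma * int_0^t exp(-theta (t-s)) dB_s for any initial x_0. The Itô integral has variance (by the Itô isometry) sigma^2 * int_0^t exp(-2 theta (t - s)) ds = sigma^2 * (1 - exp(-2 theta t)) / (2 theta), independent of x_0.
With theta = 7, sigma = 3/4:
  Var(X_t) = (3/4)^2 * (1 - exp(-2*7 t)) / (2 * 7) = 9/224 - 9*exp(-14*t)/224.
As t -> infinity, exp(-2*7 t) -> 0, so the stationary variance is sigma^2 / (2 theta) = 9/224.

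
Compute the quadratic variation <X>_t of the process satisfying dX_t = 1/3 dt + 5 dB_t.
<X>_t = 25*t

For an Itô process dX_t = a(t) dt + b(t) dB_t, the quadratic variation is <X>_t = int_0^t b(s)^2 ds (the drift term does not contribute). Here b(s) = 5, so
  b(s)^2 = 25.
Integrating from 0 to t:
  <X>_t = int_0^t (25) ds = 25*t.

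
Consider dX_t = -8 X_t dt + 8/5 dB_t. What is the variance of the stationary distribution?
lim Var(X_t) = 4/25

The OU SDE dX = -theta X dt + sigma dB admits the integrating factor exp(theta t): d(exp(theta t) X_t) = sigma exp(theta t) dB_t. Integrating from 0 to t gives X_t = x_0 * exp(-theta t) + sigma * int_0^t exp(-theta (t-s)) dB_s for any initial x_0. The Itô integral has variance (by the Itô isometry) sigma^2 * int_0^t exp(-2 theta (t - s)) ds = sigma^2 * (1 - exp(-2 theta t)) / (2 theta), independent of x_0.
With theta = 8, sigma = 8/5:
  Var(X_t) = (8/5)^2 * (1 - exp(-2*8 t)) / (2 * 8) = 4/25 - 4*exp(-16*t)/25.
As t -> infinity, exp(-2*8 t) -> 0, so the stationary variance is sigma^2 / (2 theta) = 4/25.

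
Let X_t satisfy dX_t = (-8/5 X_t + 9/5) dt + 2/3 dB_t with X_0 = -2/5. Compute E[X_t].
E[X_t] = 9/8 - 61*exp(-8*t/5)/40

Taking expectations and using E[dB_t] = 0, the mean m(t) = E[X_t] satisfies the ODE m'(t) = a m(t) + b with m(0) = x_0. With a = -8/5, b = 9/5, x_0 = -2/5, the solution is
  m(t) = x_0 * exp(a t) + (b/a) * (exp(a t) - 1)
       = (-2/5) * exp((-8/5) t) + ((9/5)/(-8/5)) * (exp((-8/5) t) - 1)
       = 9/8 - 61*exp(-8*t/5)/40.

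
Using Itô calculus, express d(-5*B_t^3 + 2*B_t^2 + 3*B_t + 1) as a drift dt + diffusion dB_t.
d(-5*B_t^3 + 2*B_t^2 + 3*B_t + 1) = (2 - 15*B_t) dt + (-15*B_t^2 + 4*B_t + 3) dB_t

Itô's formula for f(B_t) gives d f(B_t) = f'(B_t) dB_t + (1/2) f''(B_t) dt. Compute derivatives of f(x) = -5*x^3 + 2*x^2 + 3*x + 1:
  f'(x)  = -15*x^2 + 4*x + 3
  f''(x) = 4 - 30*x
Substitute x = B_t and multiply the f'' term by 1/2:
  drift     = (1/2) * (4 - 30*x) evaluated at B_t = 2 - 15*B_t
  diffusion = (-15*x^2 + 4*x + 3) evaluated at B_t = -15*B_t^2 + 4*B_t + 3
Therefore d(-5*B_t^3 + 2*B_t^2 + 3*B_t + 1) = (2 - 15*B_t) dt + (-15*B_t^2 + 4*B_t + 3) dB_t.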